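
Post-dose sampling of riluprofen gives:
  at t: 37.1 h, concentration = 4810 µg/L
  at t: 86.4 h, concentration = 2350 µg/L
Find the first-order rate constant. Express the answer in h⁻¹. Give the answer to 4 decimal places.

0.0145 h⁻¹

k = ln(C₁/C₂) / (t₂ − t₁) = ln(4810/2350) / (86.4 − 37.1)
  = 0.7163 / 49.30 = 0.01453 h⁻¹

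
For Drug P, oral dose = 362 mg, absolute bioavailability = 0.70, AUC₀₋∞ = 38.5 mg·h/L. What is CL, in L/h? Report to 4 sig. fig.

CL = F·Dose / AUC = 0.70 × 362 / 38.5 = 6.582 L/h

6.582 L/h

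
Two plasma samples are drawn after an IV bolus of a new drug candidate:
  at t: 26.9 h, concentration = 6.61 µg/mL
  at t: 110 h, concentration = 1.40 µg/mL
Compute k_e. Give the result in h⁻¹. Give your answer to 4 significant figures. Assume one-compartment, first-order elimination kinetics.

0.01868 h⁻¹

k = ln(C₁/C₂) / (t₂ − t₁) = ln(6.61/1.40) / (110 − 26.9)
  = 1.552 / 83.10 = 0.01868 h⁻¹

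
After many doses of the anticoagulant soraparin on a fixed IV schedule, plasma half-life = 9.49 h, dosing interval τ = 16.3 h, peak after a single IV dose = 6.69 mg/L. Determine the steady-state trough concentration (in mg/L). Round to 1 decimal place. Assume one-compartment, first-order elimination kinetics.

k = ln2 / t½ = 0.693147 / 9.49 = 0.07304 h⁻¹
e^(−kτ) = e^(−0.07304 × 16.3) = 0.3041
Accumulation ratio R = 1 / (1 − e^(−kτ)) = 1 / (1 − 0.3041) = 1.437
Steady-state trough = C₀ × R × e^(−kτ) = 6.69 × 1.437 × 0.3041 = 2.923 mg/L

2.9 mg/L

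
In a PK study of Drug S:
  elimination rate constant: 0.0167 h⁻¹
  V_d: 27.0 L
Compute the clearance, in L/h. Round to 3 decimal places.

0.451 L/h

CL = k × Vd = 0.0167 × 27.0 = 0.4509 L/h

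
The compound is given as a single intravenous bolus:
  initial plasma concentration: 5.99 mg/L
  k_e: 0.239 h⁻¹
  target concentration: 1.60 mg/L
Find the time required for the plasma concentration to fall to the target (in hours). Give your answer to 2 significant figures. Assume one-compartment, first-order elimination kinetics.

t = ln(C₀ / C) / k = ln(5.990 / 1.60) / 0.2390
  = ln(3.744) / 0.2390 = 1.320 / 0.2390 = 5.523 h

5.5 h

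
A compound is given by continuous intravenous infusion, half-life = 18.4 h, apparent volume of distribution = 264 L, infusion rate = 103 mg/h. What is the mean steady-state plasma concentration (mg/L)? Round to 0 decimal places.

10 mg/L

k = ln2 / t½ = 0.693147 / 18.4 = 0.03767 h⁻¹
CL = k × Vd = 0.03767 × 264 = 9.945 L/h
At steady state Css = R₀ / CL = 103 / 9.945 = 10.36 mg/L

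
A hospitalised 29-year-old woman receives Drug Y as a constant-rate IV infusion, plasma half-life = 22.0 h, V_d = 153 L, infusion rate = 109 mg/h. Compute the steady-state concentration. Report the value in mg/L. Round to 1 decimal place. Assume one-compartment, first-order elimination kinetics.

k = ln2 / t½ = 0.693147 / 22.0 = 0.03151 h⁻¹
CL = k × Vd = 0.03151 × 153 = 4.821 L/h
At steady state Css = R₀ / CL = 109 / 4.821 = 22.61 mg/L

22.6 mg/L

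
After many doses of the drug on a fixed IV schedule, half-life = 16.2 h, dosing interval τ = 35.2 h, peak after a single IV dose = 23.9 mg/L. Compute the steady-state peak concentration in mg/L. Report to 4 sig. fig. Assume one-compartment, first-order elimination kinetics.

k = ln2 / t½ = 0.693147 / 16.2 = 0.04279 h⁻¹
e^(−kτ) = e^(−0.04279 × 35.2) = 0.2217
Accumulation ratio R = 1 / (1 − e^(−kτ)) = 1 / (1 − 0.2217) = 1.285
Steady-state peak = C₀ × R = 23.9 × 1.285 = 30.71 mg/L

30.71 mg/L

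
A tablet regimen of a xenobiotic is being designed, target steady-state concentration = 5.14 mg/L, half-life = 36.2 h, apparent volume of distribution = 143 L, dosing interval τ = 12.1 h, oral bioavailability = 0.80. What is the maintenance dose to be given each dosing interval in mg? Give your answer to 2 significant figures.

210 mg

k = ln2 / t½ = 0.693147 / 36.2 = 0.01915 h⁻¹
CL = k × Vd = 0.01915 × 143 = 2.738 L/h
At steady state, F × (Dose/τ) = Css × CL.
Dose = Css × CL × τ / F = 5.14 × 2.738 × 12.1 / 0.80 = 212.9 mg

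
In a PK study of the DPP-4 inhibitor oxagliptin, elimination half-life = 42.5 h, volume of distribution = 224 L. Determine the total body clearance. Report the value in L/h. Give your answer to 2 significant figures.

3.7 L/h

k = ln2 / t½ = 0.693147 / 42.5 = 0.01631 h⁻¹
CL = k × Vd = 0.01631 × 224 = 3.653 L/h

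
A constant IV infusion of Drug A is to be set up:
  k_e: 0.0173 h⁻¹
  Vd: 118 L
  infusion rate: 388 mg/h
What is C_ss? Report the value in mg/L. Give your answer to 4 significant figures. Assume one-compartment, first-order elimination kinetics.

190.1 mg/L

CL = k × Vd = 0.01730 × 118 = 2.041 L/h
At steady state Css = R₀ / CL = 388 / 2.041 = 190.1 mg/L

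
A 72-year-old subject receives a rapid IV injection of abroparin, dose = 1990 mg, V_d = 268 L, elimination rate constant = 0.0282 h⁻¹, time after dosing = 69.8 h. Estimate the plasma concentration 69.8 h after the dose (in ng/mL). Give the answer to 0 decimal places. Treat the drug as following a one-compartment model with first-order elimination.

C₀ = Dose / Vd = 1990 / 268 = 7.425 mg/L
C = C₀ · e^(−k·t) = 7.425 × e^(−0.02820 × 69.8)
  = 7.425 × 0.1397 = 1.037 mg/L
Convert: 1.037 mg/L × 1000 = 1037 ng/mL

1037 ng/mL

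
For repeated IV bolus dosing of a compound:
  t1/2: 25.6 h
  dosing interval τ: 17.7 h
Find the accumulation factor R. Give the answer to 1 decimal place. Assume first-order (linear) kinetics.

k = ln2 / t½ = 0.693147 / 25.6 = 0.02708 h⁻¹
e^(−kτ) = e^(−0.02708 × 17.7) = 0.6192
Accumulation ratio R = 1 / (1 − e^(−kτ)) = 1 / (1 − 0.6192) = 2.626

2.6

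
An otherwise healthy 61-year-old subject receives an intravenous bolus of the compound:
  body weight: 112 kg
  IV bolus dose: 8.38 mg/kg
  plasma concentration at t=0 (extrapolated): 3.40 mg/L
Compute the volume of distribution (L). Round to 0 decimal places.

276 L

Dose = 8.38 × 112 = 938.6 mg
Vd = Dose / C₀ = 938.6 / 3.40 = 276.1 L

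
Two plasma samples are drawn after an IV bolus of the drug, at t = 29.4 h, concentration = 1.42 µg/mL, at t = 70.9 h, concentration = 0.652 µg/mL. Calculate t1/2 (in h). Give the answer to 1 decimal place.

k = ln(C₁/C₂) / (t₂ − t₁) = ln(1.42/0.652) / (70.9 − 29.4)
  = 0.7784 / 41.50 = 0.01876 h⁻¹
t½ = ln2 / k = 0.693147 / 0.01876 = 36.95 h

37.0 h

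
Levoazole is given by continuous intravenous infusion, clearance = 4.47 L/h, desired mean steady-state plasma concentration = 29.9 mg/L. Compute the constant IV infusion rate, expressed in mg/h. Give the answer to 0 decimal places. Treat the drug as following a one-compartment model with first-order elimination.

134 mg/h

At steady state, infusion rate R₀ = Css × CL = 29.9 × 4.470 = 133.7 mg/h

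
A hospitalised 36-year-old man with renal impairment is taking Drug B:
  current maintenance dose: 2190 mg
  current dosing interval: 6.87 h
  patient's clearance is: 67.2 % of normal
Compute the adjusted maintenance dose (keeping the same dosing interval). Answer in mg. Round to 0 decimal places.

1472 mg

To keep the same average steady-state level, dosing rate must scale with clearance.
CL ratio = 67.2 / 100 = 0.6720
New dose (same interval) = 2190 × 0.6720 = 1472 mg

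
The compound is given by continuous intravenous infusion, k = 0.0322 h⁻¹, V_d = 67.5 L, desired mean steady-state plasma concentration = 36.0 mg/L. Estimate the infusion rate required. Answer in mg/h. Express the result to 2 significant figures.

CL = k × Vd = 0.03220 × 67.5 = 2.174 L/h
At steady state, infusion rate R₀ = Css × CL = 36.0 × 2.174 = 78.26 mg/h

78 mg/h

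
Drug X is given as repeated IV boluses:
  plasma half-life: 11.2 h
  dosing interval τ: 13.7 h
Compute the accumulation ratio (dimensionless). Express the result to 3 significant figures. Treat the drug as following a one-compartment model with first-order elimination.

k = ln2 / t½ = 0.693147 / 11.2 = 0.06189 h⁻¹
e^(−kτ) = e^(−0.06189 × 13.7) = 0.4283
Accumulation ratio R = 1 / (1 − e^(−kτ)) = 1 / (1 − 0.4283) = 1.749

1.75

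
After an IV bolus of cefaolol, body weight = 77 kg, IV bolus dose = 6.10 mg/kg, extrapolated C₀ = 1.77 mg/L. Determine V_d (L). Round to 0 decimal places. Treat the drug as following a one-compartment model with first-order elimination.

265 L

Dose = 6.10 × 77 = 469.7 mg
Vd = Dose / C₀ = 469.7 / 1.77 = 265.4 L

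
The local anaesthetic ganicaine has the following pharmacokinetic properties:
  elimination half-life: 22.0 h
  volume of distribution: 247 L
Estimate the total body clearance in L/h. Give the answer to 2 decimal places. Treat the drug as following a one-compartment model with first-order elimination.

7.78 L/h

k = ln2 / t½ = 0.693147 / 22.0 = 0.03151 h⁻¹
CL = k × Vd = 0.03151 × 247 = 7.783 L/h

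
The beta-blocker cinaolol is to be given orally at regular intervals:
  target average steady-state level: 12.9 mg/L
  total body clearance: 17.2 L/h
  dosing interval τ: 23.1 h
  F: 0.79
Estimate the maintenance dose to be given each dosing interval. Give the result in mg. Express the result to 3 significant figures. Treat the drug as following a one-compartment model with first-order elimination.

At steady state, F × (Dose/τ) = Css × CL.
Dose = Css × CL × τ / F = 12.9 × 17.20 × 23.1 / 0.79 = 6488 mg

6490 mg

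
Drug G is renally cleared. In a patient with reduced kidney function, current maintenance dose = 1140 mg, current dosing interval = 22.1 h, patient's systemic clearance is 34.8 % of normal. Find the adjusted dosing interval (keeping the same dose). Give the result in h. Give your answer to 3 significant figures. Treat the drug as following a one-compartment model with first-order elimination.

To keep the same average steady-state level, dosing rate must scale with clearance.
CL ratio = 34.8 / 100 = 0.3480
New interval (same dose) = 22.1 / 0.3480 = 63.51 h

63.5 h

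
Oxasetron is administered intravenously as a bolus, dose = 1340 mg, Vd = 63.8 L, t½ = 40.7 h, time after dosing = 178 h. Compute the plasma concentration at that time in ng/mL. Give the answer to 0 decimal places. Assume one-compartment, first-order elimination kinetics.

1013 ng/mL

C₀ = Dose / Vd = 1340 / 63.8 = 21.00 mg/L
k = ln2 / t½ = 0.693147 / 40.7 = 0.01703 h⁻¹
C = C₀ · e^(−k·t) = 21.00 × e^(−0.01703 × 178)
  = 21.00 × 0.04825 = 1.013 mg/L
Convert: 1.013 mg/L × 1000 = 1013 ng/mL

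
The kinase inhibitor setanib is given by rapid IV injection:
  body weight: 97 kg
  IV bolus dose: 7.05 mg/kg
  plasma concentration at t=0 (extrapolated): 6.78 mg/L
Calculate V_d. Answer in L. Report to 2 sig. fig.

100 L

Dose = 7.05 × 97 = 683.9 mg
Vd = Dose / C₀ = 683.9 / 6.78 = 100.9 L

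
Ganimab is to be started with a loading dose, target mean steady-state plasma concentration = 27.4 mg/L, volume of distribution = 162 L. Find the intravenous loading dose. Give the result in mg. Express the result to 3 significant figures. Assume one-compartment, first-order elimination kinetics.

LD = Css × Vd = 27.4 × 162 = 4439 mg

4440 mg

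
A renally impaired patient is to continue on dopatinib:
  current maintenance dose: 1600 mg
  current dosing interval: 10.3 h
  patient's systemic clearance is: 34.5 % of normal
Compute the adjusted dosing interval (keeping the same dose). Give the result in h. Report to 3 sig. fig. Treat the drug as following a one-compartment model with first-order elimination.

To keep the same average steady-state level, dosing rate must scale with clearance.
CL ratio = 34.5 / 100 = 0.3450
New interval (same dose) = 10.3 / 0.3450 = 29.86 h

29.9 h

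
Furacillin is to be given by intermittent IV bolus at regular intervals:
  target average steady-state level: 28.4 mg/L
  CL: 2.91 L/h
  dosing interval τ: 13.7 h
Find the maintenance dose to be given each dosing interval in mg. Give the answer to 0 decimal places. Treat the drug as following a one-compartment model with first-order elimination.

1132 mg

At steady state, Dose/τ = Css × CL.
Dose = Css × CL × τ = 28.4 × 2.910 × 13.7 = 1132 mg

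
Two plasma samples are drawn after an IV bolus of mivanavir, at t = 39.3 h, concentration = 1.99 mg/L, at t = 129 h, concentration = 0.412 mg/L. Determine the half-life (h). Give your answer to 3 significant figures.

k = ln(C₁/C₂) / (t₂ − t₁) = ln(1.99/0.412) / (129 − 39.3)
  = 1.575 / 89.70 = 0.01756 h⁻¹
t½ = ln2 / k = 0.693147 / 0.01756 = 39.47 h

39.5 h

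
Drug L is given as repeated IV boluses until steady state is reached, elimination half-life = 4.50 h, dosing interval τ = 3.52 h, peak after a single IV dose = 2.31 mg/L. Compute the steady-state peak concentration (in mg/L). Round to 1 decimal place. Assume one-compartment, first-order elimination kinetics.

k = ln2 / t½ = 0.693147 / 4.50 = 0.1540 h⁻¹
e^(−kτ) = e^(−0.1540 × 3.52) = 0.5815
Accumulation ratio R = 1 / (1 − e^(−kτ)) = 1 / (1 − 0.5815) = 2.389
Steady-state peak = C₀ × R = 2.31 × 2.389 = 5.519 mg/L

5.5 mg/L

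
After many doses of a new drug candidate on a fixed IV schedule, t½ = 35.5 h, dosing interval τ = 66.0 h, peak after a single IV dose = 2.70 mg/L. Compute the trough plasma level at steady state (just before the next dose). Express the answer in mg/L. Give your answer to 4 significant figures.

k = ln2 / t½ = 0.693147 / 35.5 = 0.01953 h⁻¹
e^(−kτ) = e^(−0.01953 × 66.0) = 0.2756
Accumulation ratio R = 1 / (1 − e^(−kτ)) = 1 / (1 − 0.2756) = 1.380
Steady-state trough = C₀ × R × e^(−kτ) = 2.70 × 1.380 × 0.2756 = 1.027 mg/L

1.027 mg/L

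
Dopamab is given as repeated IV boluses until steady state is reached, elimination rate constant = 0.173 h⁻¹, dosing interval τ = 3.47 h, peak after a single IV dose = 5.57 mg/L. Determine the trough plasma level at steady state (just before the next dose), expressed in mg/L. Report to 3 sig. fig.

e^(−kτ) = e^(−0.1730 × 3.47) = 0.5486
Accumulation ratio R = 1 / (1 − e^(−kτ)) = 1 / (1 − 0.5486) = 2.215
Steady-state trough = C₀ × R × e^(−kτ) = 5.57 × 2.215 × 0.5486 = 6.768 mg/L

6.77 mg/L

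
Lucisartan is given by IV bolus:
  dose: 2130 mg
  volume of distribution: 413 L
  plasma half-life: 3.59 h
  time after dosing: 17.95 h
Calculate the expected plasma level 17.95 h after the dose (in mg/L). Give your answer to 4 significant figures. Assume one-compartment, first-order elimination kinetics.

C₀ = Dose / Vd = 2130 / 413 = 5.157 mg/L
k = ln2 / t½ = 0.693147 / 3.59 = 0.1931 h⁻¹
t / t½ = 17.95 / 3.59 = 5 half-lives
C = C₀ × (1/2)^5 = 5.157 × 0.03125 = 0.1612 mg/L

0.1612 mg/L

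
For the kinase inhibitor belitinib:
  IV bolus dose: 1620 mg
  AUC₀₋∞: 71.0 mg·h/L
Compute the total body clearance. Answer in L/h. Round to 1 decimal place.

22.8 L/h

CL = Dose / AUC = 1620 / 71.0 = 22.82 L/h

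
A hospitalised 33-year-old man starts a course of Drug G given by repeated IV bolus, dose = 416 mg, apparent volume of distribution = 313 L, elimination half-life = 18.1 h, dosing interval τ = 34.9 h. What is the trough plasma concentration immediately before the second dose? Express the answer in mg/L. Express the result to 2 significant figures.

0.35 mg/L

C₀ per dose = Dose / Vd = 416 / 313 = 1.329 mg/L
k = ln2 / t½ = 0.693147 / 18.1 = 0.03830 h⁻¹
Fraction remaining after one interval: r = e^(−kτ) = e^(−0.03830 × 34.9) = 0.2627
Before dose 2, 1 dose has been given (aged 1τ).
C_trough = C₀ × r = 1.329 × 0.2627 = 0.3491 mg/L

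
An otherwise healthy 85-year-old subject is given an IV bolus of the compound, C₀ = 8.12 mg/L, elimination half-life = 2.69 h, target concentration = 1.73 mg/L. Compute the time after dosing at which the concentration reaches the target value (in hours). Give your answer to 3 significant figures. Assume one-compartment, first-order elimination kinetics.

6.00 h

k = ln2 / t½ = 0.693147 / 2.69 = 0.2577 h⁻¹
t = ln(C₀ / C) / k = ln(8.120 / 1.73) / 0.2577
  = ln(4.694) / 0.2577 = 1.546 / 0.2577 = 5.999 h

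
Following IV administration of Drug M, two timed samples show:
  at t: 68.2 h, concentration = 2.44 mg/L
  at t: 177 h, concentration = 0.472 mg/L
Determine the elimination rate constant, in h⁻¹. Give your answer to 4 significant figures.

k = ln(C₁/C₂) / (t₂ − t₁) = ln(2.44/0.472) / (177 − 68.2)
  = 1.643 / 108.8 = 0.01510 h⁻¹

0.01510 h⁻¹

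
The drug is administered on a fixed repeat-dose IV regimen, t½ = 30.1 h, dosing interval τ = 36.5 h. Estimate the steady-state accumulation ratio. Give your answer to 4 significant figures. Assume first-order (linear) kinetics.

1.759

k = ln2 / t½ = 0.693147 / 30.1 = 0.02303 h⁻¹
e^(−kτ) = e^(−0.02303 × 36.5) = 0.4315
Accumulation ratio R = 1 / (1 − e^(−kτ)) = 1 / (1 − 0.4315) = 1.759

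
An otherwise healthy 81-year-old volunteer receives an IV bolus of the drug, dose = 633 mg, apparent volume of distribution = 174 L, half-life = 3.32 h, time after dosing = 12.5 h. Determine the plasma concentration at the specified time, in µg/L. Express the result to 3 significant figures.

C₀ = Dose / Vd = 633.0 / 174 = 3.638 mg/L
k = ln2 / t½ = 0.693147 / 3.32 = 0.2088 h⁻¹
C = C₀ · e^(−k·t) = 3.638 × e^(−0.2088 × 12.5)
  = 3.638 × 0.07353 = 0.2675 mg/L
Convert: 0.2675 mg/L × 1000 = 267.5 µg/L

268 µg/L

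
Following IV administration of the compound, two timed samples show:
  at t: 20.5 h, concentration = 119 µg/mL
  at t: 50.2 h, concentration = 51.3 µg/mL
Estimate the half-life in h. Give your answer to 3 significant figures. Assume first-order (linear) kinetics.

k = ln(C₁/C₂) / (t₂ − t₁) = ln(119/51.3) / (50.2 − 20.5)
  = 0.8414 / 29.70 = 0.02833 h⁻¹
t½ = ln2 / k = 0.693147 / 0.02833 = 24.47 h

24.5 h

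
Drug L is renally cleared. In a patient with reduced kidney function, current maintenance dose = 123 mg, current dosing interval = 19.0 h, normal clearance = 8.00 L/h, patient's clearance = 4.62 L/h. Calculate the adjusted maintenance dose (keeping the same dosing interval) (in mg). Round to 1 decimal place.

71.0 mg

To keep the same average steady-state level, dosing rate must scale with clearance.
CL ratio = 4.62 / 8.00 = 0.5775
New dose (same interval) = 123 × 0.5775 = 71.03 mg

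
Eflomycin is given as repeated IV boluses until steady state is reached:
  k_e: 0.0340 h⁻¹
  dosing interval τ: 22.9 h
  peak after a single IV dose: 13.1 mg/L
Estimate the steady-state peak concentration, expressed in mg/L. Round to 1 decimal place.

24.2 mg/L

e^(−kτ) = e^(−0.03400 × 22.9) = 0.4590
Accumulation ratio R = 1 / (1 − e^(−kτ)) = 1 / (1 − 0.4590) = 1.848
Steady-state peak = C₀ × R = 13.1 × 1.848 = 24.21 mg/L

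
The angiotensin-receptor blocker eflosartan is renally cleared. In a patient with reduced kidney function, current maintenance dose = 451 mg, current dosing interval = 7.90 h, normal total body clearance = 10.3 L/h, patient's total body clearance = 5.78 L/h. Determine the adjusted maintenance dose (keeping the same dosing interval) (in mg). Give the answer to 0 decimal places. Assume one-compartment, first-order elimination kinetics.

To keep the same average steady-state level, dosing rate must scale with clearance.
CL ratio = 5.78 / 10.3 = 0.5612
New dose (same interval) = 451 × 0.5612 = 253.1 mg

253 mg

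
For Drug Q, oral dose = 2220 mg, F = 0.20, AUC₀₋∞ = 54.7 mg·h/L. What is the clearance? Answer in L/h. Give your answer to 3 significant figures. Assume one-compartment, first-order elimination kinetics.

CL = F·Dose / AUC = 0.20 × 2220 / 54.7 = 8.117 L/h

8.12 L/h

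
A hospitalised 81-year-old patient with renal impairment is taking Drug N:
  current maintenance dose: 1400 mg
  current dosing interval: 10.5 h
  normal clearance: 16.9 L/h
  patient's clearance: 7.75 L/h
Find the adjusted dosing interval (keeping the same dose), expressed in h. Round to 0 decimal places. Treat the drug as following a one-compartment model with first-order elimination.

23 h

To keep the same average steady-state level, dosing rate must scale with clearance.
CL ratio = 7.75 / 16.9 = 0.4586
New interval (same dose) = 10.5 / 0.4586 = 22.90 h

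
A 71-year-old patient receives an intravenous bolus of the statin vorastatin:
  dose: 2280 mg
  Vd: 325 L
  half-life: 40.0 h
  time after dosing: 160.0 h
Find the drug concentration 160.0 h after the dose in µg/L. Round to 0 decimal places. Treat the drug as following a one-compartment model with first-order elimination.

C₀ = Dose / Vd = 2280 / 325 = 7.015 mg/L
k = ln2 / t½ = 0.693147 / 40.0 = 0.01733 h⁻¹
t / t½ = 160.0 / 40.0 = 4 half-lives
C = C₀ × (1/2)^4 = 7.015 × 0.06250 = 0.4384 mg/L
Convert: 0.4384 mg/L × 1000 = 438.4 µg/L

438 µg/L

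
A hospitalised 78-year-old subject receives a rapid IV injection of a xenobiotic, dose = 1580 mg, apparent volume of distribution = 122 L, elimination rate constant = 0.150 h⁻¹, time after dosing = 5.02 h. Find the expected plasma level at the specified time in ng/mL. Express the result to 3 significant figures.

6100 ng/mL

C₀ = Dose / Vd = 1580 / 122 = 12.95 mg/L
C = C₀ · e^(−k·t) = 12.95 × e^(−0.1500 × 5.02)
  = 12.95 × 0.4710 = 6.099 mg/L
Convert: 6.099 mg/L × 1000 = 6099 ng/mL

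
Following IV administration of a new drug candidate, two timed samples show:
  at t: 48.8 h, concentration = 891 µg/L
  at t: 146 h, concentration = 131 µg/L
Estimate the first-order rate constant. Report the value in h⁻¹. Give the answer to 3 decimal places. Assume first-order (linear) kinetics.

k = ln(C₁/C₂) / (t₂ − t₁) = ln(891/131) / (146 − 48.8)
  = 1.917 / 97.20 = 0.01972 h⁻¹

0.020 h⁻¹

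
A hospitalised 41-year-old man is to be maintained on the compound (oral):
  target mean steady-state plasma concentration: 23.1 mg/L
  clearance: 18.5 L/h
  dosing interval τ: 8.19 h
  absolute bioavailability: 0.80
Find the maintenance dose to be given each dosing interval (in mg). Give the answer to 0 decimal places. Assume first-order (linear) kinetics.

4375 mg

At steady state, F × (Dose/τ) = Css × CL.
Dose = Css × CL × τ / F = 23.1 × 18.50 × 8.19 / 0.80 = 4375 mg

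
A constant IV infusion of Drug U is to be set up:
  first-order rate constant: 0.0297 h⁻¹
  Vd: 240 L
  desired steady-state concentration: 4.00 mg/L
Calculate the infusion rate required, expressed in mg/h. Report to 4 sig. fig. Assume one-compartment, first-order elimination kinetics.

28.51 mg/h

CL = k × Vd = 0.02970 × 240 = 7.128 L/h
At steady state, infusion rate R₀ = Css × CL = 4.00 × 7.128 = 28.51 mg/h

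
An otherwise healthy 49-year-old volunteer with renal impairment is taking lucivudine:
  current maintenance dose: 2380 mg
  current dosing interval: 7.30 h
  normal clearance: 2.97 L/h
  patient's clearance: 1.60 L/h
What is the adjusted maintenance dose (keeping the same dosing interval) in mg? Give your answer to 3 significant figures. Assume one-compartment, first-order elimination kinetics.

To keep the same average steady-state level, dosing rate must scale with clearance.
CL ratio = 1.60 / 2.97 = 0.5387
New dose (same interval) = 2380 × 0.5387 = 1282 mg

1280 mg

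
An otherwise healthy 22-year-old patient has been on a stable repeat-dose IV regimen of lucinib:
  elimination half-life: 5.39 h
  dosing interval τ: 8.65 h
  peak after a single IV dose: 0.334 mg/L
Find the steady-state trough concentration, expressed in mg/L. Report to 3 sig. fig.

0.164 mg/L

k = ln2 / t½ = 0.693147 / 5.39 = 0.1286 h⁻¹
e^(−kτ) = e^(−0.1286 × 8.65) = 0.3288
Accumulation ratio R = 1 / (1 − e^(−kτ)) = 1 / (1 − 0.3288) = 1.490
Steady-state trough = C₀ × R × e^(−kτ) = 0.334 × 1.490 × 0.3288 = 0.1636 mg/L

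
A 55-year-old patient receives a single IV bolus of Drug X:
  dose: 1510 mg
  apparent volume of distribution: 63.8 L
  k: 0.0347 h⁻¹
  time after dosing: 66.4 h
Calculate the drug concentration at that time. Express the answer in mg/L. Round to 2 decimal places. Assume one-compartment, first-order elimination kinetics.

2.36 mg/L

C₀ = Dose / Vd = 1510 / 63.8 = 23.67 mg/L
C = C₀ · e^(−k·t) = 23.67 × e^(−0.03470 × 66.4)
  = 23.67 × 0.09985 = 2.363 mg/L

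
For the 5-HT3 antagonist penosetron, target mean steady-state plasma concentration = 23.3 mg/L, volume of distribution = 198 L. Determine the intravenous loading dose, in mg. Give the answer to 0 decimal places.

LD = Css × Vd = 23.3 × 198 = 4613 mg

4613 mg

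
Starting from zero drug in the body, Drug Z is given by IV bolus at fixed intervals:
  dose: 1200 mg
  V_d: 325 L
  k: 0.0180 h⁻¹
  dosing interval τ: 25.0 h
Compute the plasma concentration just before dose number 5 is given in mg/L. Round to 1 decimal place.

5.4 mg/L

C₀ per dose = Dose / Vd = 1200 / 325 = 3.692 mg/L
Fraction remaining after one interval: r = e^(−kτ) = e^(−0.01800 × 25.0) = 0.6376
Before dose 5, 4 doses have been given (aged 1τ, 2τ, 3τ, 4τ).
C_trough = C₀ × (r + r² + … + r^4) = C₀ × r(1−r^4)/(1−r)
        = 3.692 × 0.6376 × (1 − 0.1653) / (1 − 0.6376) = 5.422 mg/L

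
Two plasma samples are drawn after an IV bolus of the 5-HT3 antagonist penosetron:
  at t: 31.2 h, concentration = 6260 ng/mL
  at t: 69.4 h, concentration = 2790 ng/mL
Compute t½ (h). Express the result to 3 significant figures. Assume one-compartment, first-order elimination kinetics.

k = ln(C₁/C₂) / (t₂ − t₁) = ln(6260/2790) / (69.4 − 31.2)
  = 0.8081 / 38.20 = 0.02115 h⁻¹
t½ = ln2 / k = 0.693147 / 0.02115 = 32.77 h

32.8 h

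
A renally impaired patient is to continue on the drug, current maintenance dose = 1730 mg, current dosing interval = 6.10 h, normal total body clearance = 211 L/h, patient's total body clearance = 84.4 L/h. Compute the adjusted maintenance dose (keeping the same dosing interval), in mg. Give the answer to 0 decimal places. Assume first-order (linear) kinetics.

692 mg

To keep the same average steady-state level, dosing rate must scale with clearance.
CL ratio = 84.4 / 211 = 0.4000
New dose (same interval) = 1730 × 0.4000 = 692.0 mg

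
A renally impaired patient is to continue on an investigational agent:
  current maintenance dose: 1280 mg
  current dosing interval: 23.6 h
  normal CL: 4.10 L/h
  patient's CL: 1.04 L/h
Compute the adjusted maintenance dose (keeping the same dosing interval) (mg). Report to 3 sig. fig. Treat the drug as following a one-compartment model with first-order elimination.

To keep the same average steady-state level, dosing rate must scale with clearance.
CL ratio = 1.04 / 4.10 = 0.2537
New dose (same interval) = 1280 × 0.2537 = 324.7 mg

325 mg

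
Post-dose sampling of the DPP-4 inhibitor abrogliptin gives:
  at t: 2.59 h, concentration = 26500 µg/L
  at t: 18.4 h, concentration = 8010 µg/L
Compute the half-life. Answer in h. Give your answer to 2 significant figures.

k = ln(C₁/C₂) / (t₂ − t₁) = ln(26500/8010) / (18.4 − 2.59)
  = 1.196 / 15.81 = 0.07565 h⁻¹
t½ = ln2 / k = 0.693147 / 0.07565 = 9.163 h

9.2 h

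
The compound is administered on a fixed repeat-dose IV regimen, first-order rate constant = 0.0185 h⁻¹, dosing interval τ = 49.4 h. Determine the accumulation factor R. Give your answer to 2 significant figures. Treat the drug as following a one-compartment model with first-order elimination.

1.7

e^(−kτ) = e^(−0.01850 × 49.4) = 0.4010
Accumulation ratio R = 1 / (1 − e^(−kτ)) = 1 / (1 − 0.4010) = 1.669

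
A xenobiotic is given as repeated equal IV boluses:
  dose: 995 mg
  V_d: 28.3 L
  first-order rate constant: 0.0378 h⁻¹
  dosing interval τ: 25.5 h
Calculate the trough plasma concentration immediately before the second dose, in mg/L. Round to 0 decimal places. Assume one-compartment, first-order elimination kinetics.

13 mg/L

C₀ per dose = Dose / Vd = 995 / 28.3 = 35.16 mg/L
Fraction remaining after one interval: r = e^(−kτ) = e^(−0.03780 × 25.5) = 0.3814
Before dose 2, 1 dose has been given (aged 1τ).
C_trough = C₀ × r = 35.16 × 0.3814 = 13.41 mg/L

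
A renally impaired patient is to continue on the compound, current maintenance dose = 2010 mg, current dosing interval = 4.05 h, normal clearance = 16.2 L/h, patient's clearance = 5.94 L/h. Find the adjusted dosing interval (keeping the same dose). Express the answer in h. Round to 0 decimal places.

To keep the same average steady-state level, dosing rate must scale with clearance.
CL ratio = 5.94 / 16.2 = 0.3667
New interval (same dose) = 4.05 / 0.3667 = 11.04 h

11 h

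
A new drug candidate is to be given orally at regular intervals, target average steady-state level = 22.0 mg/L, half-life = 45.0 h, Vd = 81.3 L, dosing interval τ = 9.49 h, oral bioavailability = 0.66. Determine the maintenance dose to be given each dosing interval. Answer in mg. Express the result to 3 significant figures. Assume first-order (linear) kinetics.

396 mg

k = ln2 / t½ = 0.693147 / 45.0 = 0.01540 h⁻¹
CL = k × Vd = 0.01540 × 81.3 = 1.252 L/h
At steady state, F × (Dose/τ) = Css × CL.
Dose = Css × CL × τ / F = 22.0 × 1.252 × 9.49 / 0.66 = 396.0 mg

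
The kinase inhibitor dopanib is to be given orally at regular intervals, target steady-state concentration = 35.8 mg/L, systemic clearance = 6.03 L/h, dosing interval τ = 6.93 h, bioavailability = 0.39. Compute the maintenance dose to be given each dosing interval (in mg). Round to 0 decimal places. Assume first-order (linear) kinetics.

At steady state, F × (Dose/τ) = Css × CL.
Dose = Css × CL × τ / F = 35.8 × 6.030 × 6.93 / 0.39 = 3836 mg

3836 mg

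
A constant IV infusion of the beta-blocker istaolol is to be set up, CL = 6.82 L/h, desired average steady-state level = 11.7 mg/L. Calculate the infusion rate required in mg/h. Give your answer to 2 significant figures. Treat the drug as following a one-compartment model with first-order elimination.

At steady state, infusion rate R₀ = Css × CL = 11.7 × 6.820 = 79.79 mg/h

80 mg/h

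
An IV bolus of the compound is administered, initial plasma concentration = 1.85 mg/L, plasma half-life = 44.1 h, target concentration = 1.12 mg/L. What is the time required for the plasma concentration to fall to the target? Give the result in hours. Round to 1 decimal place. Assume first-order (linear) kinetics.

31.9 h

k = ln2 / t½ = 0.693147 / 44.1 = 0.01572 h⁻¹
t = ln(C₀ / C) / k = ln(1.850 / 1.12) / 0.01572
  = ln(1.652) / 0.01572 = 0.5020 / 0.01572 = 31.93 h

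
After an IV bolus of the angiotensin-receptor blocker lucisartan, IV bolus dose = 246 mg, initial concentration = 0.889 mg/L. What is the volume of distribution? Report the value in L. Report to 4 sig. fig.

Vd = Dose / C₀ = 246.0 / 0.889 = 276.7 L

276.7 L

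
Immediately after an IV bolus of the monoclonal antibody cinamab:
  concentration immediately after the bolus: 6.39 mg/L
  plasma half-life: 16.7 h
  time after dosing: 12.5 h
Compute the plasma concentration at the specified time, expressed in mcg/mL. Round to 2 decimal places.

k = ln2 / t½ = 0.693147 / 16.7 = 0.04151 h⁻¹
C = C₀ · e^(−k·t) = 6.390 × e^(−0.04151 × 12.5)
  = 6.390 × 0.5952 = 3.803 mg/L
(3.803 mg/L = 3.803 mcg/mL)

3.80 mcg/mL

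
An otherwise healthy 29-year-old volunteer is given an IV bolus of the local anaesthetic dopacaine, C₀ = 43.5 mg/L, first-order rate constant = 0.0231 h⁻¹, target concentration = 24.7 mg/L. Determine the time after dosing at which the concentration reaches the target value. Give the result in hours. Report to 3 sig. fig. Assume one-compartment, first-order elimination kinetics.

24.5 h

t = ln(C₀ / C) / k = ln(43.50 / 24.7) / 0.02310
  = ln(1.761) / 0.02310 = 0.5659 / 0.02310 = 24.50 h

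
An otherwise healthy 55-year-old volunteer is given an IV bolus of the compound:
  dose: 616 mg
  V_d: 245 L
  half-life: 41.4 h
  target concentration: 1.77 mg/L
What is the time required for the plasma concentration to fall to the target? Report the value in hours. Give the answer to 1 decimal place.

C₀ = Dose / Vd = 616.0 / 245 = 2.514 mg/L
k = ln2 / t½ = 0.693147 / 41.4 = 0.01674 h⁻¹
t = ln(C₀ / C) / k = ln(2.514 / 1.77) / 0.01674
  = ln(1.420) / 0.01674 = 0.3507 / 0.01674 = 20.95 h

21.0 h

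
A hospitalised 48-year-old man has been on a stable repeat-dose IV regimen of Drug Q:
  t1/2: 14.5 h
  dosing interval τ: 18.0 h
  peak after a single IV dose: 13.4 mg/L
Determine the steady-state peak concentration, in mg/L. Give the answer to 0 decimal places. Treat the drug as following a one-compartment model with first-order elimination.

k = ln2 / t½ = 0.693147 / 14.5 = 0.04780 h⁻¹
e^(−kτ) = e^(−0.04780 × 18.0) = 0.4230
Accumulation ratio R = 1 / (1 − e^(−kτ)) = 1 / (1 − 0.4230) = 1.733
Steady-state peak = C₀ × R = 13.4 × 1.733 = 23.22 mg/L

23 mg/L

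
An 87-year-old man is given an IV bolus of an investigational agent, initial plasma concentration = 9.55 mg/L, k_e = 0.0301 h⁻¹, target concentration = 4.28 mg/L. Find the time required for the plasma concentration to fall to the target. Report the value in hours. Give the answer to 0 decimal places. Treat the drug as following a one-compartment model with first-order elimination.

27 h

t = ln(C₀ / C) / k = ln(9.550 / 4.28) / 0.03010
  = ln(2.231) / 0.03010 = 0.8024 / 0.03010 = 26.66 h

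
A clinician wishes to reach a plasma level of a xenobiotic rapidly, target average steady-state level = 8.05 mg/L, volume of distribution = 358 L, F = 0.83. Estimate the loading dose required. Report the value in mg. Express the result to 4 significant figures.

LD = Css × Vd / F = 8.05 × 358 / 0.83 = 3472 mg

3472 mg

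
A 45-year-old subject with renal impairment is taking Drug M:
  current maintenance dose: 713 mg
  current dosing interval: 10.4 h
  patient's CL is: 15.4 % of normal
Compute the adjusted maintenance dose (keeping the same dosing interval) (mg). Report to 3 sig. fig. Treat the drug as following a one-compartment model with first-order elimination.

110 mg

To keep the same average steady-state level, dosing rate must scale with clearance.
CL ratio = 15.4 / 100 = 0.1540
New dose (same interval) = 713 × 0.1540 = 109.8 mg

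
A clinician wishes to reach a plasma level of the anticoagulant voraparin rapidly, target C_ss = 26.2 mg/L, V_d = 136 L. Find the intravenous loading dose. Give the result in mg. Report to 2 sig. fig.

LD = Css × Vd = 26.2 × 136 = 3563 mg

3600 mg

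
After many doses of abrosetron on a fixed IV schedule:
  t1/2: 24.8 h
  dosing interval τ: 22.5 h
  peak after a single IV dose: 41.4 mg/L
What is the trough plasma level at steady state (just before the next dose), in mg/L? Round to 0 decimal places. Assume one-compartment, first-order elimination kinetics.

k = ln2 / t½ = 0.693147 / 24.8 = 0.02795 h⁻¹
e^(−kτ) = e^(−0.02795 × 22.5) = 0.5332
Accumulation ratio R = 1 / (1 − e^(−kτ)) = 1 / (1 − 0.5332) = 2.142
Steady-state trough = C₀ × R × e^(−kτ) = 41.4 × 2.142 × 0.5332 = 47.28 mg/L

47 mg/L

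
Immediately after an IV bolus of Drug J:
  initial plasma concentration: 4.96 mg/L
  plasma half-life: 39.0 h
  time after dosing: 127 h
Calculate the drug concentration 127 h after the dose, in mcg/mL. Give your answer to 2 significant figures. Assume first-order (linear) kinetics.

0.52 mcg/mL

k = ln2 / t½ = 0.693147 / 39.0 = 0.01777 h⁻¹
C = C₀ · e^(−k·t) = 4.960 × e^(−0.01777 × 127)
  = 4.960 × 0.1047 = 0.5193 mg/L
(0.5193 mg/L = 0.5193 mcg/mL)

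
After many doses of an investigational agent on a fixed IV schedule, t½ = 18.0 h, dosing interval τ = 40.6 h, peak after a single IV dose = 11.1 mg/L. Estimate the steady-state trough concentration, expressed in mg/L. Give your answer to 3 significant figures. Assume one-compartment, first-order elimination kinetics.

2.94 mg/L

k = ln2 / t½ = 0.693147 / 18.0 = 0.03851 h⁻¹
e^(−kτ) = e^(−0.03851 × 40.6) = 0.2094
Accumulation ratio R = 1 / (1 − e^(−kτ)) = 1 / (1 − 0.2094) = 1.265
Steady-state trough = C₀ × R × e^(−kτ) = 11.1 × 1.265 × 0.2094 = 2.940 mg/L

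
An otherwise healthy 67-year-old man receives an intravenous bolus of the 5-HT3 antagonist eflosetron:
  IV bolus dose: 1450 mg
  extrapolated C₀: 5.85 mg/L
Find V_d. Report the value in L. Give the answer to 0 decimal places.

248 L

Vd = Dose / C₀ = 1450 / 5.85 = 247.9 L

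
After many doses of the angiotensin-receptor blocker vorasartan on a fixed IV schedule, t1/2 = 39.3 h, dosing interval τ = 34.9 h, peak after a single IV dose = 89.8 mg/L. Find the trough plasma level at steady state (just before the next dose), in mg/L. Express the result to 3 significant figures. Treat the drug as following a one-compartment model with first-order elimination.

106 mg/L

k = ln2 / t½ = 0.693147 / 39.3 = 0.01764 h⁻¹
e^(−kτ) = e^(−0.01764 × 34.9) = 0.5403
Accumulation ratio R = 1 / (1 − e^(−kτ)) = 1 / (1 − 0.5403) = 2.175
Steady-state trough = C₀ × R × e^(−kτ) = 89.8 × 2.175 × 0.5403 = 105.5 mg/L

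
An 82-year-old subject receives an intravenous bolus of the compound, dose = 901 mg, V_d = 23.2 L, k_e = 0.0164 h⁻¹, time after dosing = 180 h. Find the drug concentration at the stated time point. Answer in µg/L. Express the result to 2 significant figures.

C₀ = Dose / Vd = 901.0 / 23.2 = 38.84 mg/L
C = C₀ · e^(−k·t) = 38.84 × e^(−0.01640 × 180)
  = 38.84 × 0.05224 = 2.029 mg/L
Convert: 2.029 mg/L × 1000 = 2029 µg/L

2000 µg/L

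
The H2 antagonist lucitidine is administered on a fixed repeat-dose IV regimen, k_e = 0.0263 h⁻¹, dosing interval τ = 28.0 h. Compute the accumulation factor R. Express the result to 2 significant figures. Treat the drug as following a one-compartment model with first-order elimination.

e^(−kτ) = e^(−0.02630 × 28.0) = 0.4788
Accumulation ratio R = 1 / (1 − e^(−kτ)) = 1 / (1 − 0.4788) = 1.919

1.9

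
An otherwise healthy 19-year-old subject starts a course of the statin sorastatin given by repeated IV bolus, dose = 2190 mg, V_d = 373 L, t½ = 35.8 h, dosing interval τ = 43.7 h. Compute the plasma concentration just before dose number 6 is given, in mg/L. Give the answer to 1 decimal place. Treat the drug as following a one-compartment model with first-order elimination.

C₀ per dose = Dose / Vd = 2190 / 373 = 5.871 mg/L
k = ln2 / t½ = 0.693147 / 35.8 = 0.01936 h⁻¹
Fraction remaining after one interval: r = e^(−kτ) = e^(−0.01936 × 43.7) = 0.4291
Before dose 6, 5 doses have been given (aged 1τ, 2τ, 3τ, 4τ, 5τ).
C_trough = C₀ × (r + r² + … + r^5) = C₀ × r(1−r^5)/(1−r)
        = 5.871 × 0.4291 × (1 − 0.01455) / (1 − 0.4291) = 4.349 mg/L

4.3 mg/L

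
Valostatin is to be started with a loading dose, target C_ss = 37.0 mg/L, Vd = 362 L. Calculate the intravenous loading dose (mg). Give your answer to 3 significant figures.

LD = Css × Vd = 37.0 × 362 = 13390 mg

13400 mg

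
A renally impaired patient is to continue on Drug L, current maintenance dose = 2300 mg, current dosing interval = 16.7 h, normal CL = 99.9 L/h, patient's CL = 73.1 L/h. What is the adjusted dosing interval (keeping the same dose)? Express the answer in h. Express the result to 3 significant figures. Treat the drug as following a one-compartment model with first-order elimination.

To keep the same average steady-state level, dosing rate must scale with clearance.
CL ratio = 73.1 / 99.9 = 0.7317
New interval (same dose) = 16.7 / 0.7317 = 22.82 h

22.8 h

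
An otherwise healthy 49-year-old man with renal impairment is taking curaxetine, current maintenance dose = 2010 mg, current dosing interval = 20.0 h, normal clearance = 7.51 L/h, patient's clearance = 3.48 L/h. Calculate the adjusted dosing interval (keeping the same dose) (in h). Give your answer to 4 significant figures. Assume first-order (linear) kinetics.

43.16 h

To keep the same average steady-state level, dosing rate must scale with clearance.
CL ratio = 3.48 / 7.51 = 0.4634
New interval (same dose) = 20.0 / 0.4634 = 43.16 h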